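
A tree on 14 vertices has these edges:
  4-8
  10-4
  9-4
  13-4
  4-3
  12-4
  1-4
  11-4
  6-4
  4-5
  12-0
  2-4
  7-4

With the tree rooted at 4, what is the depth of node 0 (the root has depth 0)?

Climbing from 0 to the root: 0 → 12 → 4. That's 2 steps.

2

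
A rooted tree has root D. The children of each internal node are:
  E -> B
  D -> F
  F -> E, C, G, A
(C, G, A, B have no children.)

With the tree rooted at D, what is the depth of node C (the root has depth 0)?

D – F – C — 2 edges.

2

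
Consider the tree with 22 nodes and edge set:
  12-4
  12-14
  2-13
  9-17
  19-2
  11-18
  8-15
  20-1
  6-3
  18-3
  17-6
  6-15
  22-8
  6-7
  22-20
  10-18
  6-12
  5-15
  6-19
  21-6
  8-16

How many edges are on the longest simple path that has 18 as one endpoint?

7

Distances from 18 peak at 7, attained at 1.
18–3–6–15–8–22–20–1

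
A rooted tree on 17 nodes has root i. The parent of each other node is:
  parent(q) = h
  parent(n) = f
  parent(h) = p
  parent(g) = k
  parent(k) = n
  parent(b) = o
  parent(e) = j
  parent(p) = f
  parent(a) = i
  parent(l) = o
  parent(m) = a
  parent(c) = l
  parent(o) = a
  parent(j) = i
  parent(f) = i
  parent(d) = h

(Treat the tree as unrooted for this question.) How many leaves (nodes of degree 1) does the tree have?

Exactly 7 nodes have a single neighbour: b, c, d, e, g, m, q.

7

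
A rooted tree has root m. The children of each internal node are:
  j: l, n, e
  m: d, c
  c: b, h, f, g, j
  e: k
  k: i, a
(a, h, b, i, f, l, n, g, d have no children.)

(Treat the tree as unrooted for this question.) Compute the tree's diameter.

Starting from a, a farthest node is d at distance 6.
One longest path: a-k-e-j-c-m-d.
So the diameter is 6.

6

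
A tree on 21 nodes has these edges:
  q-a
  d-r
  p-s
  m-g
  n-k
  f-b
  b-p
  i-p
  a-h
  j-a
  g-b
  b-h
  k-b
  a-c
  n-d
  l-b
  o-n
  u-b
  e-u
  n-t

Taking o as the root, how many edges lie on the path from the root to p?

Climbing from p to the root: p–b–k–n–o. That's 4 steps.

4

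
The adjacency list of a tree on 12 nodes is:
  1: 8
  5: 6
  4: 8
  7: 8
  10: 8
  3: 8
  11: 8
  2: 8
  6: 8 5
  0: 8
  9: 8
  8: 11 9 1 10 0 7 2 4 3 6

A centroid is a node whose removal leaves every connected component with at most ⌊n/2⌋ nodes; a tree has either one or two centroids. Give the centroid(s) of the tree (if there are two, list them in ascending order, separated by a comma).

8

Delete 8: the remaining components have sizes 2, 1, 1, 1, 1, 1, 1, 1, 1, 1. Max 2 ≤ 6, so 8 is a centroid.
Every other node leaves some component of size > 6, so the centroid is unique.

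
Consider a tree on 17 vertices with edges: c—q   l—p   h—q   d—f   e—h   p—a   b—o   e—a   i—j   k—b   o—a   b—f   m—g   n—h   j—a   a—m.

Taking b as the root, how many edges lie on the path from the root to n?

5

b–o–a–e–h–n — 5 edges.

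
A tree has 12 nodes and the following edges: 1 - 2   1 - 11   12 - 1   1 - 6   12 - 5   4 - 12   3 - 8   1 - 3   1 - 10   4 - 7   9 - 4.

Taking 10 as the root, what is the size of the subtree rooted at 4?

3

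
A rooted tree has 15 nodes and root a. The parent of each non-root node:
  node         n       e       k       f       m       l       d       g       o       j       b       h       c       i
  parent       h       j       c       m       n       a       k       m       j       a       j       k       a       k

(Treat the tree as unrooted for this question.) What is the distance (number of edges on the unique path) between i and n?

3

i–k–h–n: 3 edges.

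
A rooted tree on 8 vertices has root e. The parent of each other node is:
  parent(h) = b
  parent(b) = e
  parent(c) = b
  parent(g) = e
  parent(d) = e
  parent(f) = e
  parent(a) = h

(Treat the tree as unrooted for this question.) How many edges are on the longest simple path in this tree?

4

A longest path is a – h – b – e – f, with 4 edges.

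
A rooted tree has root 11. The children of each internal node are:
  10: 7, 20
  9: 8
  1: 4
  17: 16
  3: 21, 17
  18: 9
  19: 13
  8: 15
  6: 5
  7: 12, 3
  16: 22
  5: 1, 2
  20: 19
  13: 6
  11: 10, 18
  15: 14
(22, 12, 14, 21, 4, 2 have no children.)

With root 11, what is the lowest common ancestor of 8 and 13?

11

Path 8→root: 8 9 18 11; path 13→root: 13 19 20 10 11.
First common node: 11.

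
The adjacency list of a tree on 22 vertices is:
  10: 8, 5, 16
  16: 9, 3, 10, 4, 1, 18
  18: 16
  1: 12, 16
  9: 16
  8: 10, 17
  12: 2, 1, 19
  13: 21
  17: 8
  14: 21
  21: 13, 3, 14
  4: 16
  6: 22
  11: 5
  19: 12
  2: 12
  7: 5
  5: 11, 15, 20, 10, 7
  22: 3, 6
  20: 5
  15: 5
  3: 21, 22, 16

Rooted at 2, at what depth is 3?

Climbing from 3 to the root: 3–16–1–12–2. That's 4 steps.

4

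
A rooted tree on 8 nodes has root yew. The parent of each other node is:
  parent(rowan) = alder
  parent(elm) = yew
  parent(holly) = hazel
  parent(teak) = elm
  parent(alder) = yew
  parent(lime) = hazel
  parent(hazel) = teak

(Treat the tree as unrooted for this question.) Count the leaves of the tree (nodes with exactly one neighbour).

3

Exactly 3 nodes have a single neighbour: holly, lime, rowan.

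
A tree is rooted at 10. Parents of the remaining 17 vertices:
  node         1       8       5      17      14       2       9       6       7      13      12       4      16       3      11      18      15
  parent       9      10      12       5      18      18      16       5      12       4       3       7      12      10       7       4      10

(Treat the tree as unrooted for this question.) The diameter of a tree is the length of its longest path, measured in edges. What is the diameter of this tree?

7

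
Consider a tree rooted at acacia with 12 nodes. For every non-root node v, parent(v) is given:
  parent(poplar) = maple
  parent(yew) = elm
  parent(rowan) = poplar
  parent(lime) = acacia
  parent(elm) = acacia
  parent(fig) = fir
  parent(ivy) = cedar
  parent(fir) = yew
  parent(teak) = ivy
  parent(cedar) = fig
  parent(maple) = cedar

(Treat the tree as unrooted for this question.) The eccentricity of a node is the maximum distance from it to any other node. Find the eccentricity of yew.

6

Distances from yew peak at 6, attained at rowan.
yew–fir–fig–cedar–maple–poplar–rowan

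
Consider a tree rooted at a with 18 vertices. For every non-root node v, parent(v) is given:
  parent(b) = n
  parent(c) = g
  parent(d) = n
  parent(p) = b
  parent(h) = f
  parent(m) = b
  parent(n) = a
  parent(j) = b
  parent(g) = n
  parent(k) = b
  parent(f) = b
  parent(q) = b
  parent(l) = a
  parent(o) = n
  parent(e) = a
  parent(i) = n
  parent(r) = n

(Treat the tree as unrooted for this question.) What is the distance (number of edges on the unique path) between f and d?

The path is f–b–n–d, which has 3 edges.

3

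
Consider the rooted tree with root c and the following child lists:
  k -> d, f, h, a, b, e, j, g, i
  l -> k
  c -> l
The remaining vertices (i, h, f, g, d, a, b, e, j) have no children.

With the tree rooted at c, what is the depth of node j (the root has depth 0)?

Climbing from j to the root: j → k → l → c. That's 3 steps.

3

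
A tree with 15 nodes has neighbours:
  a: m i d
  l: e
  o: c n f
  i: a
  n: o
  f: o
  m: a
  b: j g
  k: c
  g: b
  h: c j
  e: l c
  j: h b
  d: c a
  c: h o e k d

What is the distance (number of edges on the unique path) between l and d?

Walking from l: l – e – c – d. Length 3.

3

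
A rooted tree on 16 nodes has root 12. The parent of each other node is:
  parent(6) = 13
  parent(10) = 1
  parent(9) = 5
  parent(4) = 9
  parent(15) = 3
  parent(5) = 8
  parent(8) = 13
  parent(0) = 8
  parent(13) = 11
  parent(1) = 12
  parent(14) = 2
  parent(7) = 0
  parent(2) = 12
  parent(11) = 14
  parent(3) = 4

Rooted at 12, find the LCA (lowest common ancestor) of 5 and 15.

Path 5→root: 5 8 13 11 14 2 12; path 15→root: 15 3 4 9 5 8 13 11 14 2 12.
First common node: 5.

5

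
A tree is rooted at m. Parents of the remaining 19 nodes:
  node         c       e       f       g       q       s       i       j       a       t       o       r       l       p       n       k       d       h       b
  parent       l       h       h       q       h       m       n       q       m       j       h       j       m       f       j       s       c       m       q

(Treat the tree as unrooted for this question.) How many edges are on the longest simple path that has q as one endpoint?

The node farthest from q is d, via q-h-m-l-c-d — 5 edges.

5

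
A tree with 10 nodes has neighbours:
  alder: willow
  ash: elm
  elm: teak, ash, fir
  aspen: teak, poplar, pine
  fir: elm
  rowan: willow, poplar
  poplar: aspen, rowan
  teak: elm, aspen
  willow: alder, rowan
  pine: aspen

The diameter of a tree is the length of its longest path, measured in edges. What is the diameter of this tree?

7

Starting from alder, a farthest node is ash at distance 7.
One longest path: alder-willow-rowan-poplar-aspen-teak-elm-ash.
So the diameter is 7.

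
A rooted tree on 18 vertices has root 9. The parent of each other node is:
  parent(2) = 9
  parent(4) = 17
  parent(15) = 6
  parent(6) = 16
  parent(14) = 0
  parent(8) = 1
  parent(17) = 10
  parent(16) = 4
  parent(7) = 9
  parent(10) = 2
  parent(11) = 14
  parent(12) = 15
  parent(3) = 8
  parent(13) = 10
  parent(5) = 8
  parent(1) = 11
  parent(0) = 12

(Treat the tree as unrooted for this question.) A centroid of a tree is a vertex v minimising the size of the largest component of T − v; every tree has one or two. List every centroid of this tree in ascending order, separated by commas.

6, 15

Removing 6 splits the tree into components of sizes 9, 8; the largest is 9 ≤ ⌊18/2⌋ = 9.
Its neighbour 15 also leaves a largest component of size 9, so both are centroids.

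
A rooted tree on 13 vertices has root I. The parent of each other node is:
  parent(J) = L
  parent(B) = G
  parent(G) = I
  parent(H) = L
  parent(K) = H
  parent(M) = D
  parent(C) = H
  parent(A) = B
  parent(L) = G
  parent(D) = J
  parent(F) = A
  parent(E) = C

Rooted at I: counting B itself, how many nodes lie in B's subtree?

Descendants of B (including itself): B, A, F. That's 3.

3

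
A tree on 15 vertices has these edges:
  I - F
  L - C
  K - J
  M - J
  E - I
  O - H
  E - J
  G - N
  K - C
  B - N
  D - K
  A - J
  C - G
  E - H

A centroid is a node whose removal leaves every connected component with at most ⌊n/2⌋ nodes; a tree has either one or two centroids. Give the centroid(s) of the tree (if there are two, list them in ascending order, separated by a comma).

J

Removing J splits the tree into components of sizes 7, 5, 1, 1; the largest is 7 ≤ ⌊15/2⌋ = 7.
Every other node leaves some component of size > 7, so the centroid is unique.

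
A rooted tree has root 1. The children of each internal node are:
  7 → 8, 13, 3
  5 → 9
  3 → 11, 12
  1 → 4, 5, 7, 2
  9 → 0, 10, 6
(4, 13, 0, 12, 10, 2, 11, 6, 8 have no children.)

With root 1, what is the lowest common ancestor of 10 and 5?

5

Ancestors of 10 (toward the root): 10, 9, 5, 1.
Ancestors of 5: 5, 1.
The deepest node appearing in both lists is 5.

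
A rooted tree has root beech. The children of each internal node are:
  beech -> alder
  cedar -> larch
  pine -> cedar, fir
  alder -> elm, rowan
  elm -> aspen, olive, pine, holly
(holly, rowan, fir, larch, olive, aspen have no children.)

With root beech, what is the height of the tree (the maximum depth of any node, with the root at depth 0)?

5

The longest root-to-leaf path is beech – alder – elm – pine – cedar – larch (5 edges).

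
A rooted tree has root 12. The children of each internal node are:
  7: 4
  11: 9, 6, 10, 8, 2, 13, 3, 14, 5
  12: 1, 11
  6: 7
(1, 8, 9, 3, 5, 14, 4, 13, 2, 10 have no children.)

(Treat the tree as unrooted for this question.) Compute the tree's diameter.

A longest path is 4 - 7 - 6 - 11 - 12 - 1, with 5 edges.

5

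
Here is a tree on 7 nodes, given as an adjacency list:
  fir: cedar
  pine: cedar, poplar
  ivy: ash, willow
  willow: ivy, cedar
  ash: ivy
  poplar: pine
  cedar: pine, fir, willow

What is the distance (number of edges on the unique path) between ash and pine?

4

Walking from ash: ash - ivy - willow - cedar - pine. Length 4.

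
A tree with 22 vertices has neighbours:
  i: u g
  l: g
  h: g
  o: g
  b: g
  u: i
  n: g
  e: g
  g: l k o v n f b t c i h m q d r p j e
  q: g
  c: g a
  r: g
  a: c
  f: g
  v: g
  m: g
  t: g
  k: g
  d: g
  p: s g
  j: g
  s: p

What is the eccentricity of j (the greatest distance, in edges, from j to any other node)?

Distances from j peak at 3, attained at s (a, u also at distance 3).
j – g – p – s

3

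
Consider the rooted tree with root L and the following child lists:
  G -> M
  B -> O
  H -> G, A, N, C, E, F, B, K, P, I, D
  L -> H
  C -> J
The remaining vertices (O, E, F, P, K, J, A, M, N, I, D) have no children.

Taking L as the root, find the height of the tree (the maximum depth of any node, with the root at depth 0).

3

A deepest node is M, reached by L → H → G → M.
That path has 3 edges, so the height is 3.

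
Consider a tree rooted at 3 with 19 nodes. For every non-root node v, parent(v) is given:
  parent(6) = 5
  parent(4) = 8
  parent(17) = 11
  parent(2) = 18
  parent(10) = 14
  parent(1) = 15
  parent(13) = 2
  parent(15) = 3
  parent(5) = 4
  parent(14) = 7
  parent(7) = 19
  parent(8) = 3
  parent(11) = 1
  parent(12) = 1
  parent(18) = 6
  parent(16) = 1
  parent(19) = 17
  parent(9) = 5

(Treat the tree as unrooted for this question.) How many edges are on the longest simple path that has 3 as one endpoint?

8

Distances from 3 peak at 8, attained at 10.
3–15–1–11–17–19–7–14–10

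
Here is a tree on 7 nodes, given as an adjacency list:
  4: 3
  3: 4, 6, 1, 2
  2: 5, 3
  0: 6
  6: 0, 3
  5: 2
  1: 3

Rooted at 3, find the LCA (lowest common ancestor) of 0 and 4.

3

0's ancestor chain is 0, 6, 3 and 4's is 4, 3; they first meet at 3.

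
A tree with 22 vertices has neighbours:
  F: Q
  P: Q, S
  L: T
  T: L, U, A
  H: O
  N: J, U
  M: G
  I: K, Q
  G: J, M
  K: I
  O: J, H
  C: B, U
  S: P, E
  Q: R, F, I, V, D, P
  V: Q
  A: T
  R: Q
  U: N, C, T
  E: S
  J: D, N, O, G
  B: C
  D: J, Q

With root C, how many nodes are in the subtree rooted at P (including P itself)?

3

Descendants of P (including itself): P, S, E. That's 3.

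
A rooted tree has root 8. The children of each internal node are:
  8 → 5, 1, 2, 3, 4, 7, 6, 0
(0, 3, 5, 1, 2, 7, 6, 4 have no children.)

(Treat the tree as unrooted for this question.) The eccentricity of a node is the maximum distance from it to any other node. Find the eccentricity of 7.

A farthest node from 7 is 5 (1, 2, 4, 3, 0, 6 also at distance 2).
The path 7 – 8 – 5 has 2 edges.

2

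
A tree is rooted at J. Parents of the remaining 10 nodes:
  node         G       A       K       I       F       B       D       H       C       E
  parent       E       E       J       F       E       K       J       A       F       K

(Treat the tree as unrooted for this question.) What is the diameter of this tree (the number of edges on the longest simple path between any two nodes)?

5

Starting from I, a farthest node is D at distance 5.
One longest path: I – F – E – K – J – D.
So the diameter is 5.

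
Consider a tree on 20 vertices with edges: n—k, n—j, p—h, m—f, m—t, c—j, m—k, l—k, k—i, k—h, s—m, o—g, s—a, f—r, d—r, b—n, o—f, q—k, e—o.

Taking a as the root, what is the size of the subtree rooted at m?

18

m's subtree: {m, f, k, t, o, r, q, n, h, i, l, e, g, d, j, b, p, c}, size 18.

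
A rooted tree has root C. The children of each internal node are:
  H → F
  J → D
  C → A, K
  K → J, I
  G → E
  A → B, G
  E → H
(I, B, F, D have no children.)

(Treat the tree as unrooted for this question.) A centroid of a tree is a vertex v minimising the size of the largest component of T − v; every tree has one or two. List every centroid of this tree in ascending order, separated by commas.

If A is removed the pieces have sizes 5, 4, 1, all ≤ ⌊11/2⌋ = 5.
Every other node leaves some component of size > 5, so the centroid is unique.

A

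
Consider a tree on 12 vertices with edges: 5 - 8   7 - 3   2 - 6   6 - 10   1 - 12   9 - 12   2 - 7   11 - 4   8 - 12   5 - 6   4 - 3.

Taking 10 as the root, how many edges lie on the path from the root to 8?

Path from 10 to 8: 10–6–5–8, which has 3 edges.

3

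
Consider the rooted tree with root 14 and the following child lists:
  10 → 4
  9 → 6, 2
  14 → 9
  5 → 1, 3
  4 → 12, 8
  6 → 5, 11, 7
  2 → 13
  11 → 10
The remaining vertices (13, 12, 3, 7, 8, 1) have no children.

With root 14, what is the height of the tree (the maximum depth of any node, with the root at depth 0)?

6

A deepest node is 12, reached by 14-9-6-11-10-4-12.
That path has 6 edges, so the height is 6.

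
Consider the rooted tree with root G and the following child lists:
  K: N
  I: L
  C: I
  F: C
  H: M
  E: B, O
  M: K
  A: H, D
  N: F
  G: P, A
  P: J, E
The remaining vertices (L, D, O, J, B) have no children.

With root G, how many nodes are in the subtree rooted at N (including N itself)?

The subtree rooted at N contains: N, F, C, I, L — 5 nodes.

5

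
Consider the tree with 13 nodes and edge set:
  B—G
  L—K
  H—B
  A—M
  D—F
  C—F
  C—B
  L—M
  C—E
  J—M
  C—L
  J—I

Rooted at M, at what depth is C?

2

Climbing from C to the root: C–L–M. That's 2 steps.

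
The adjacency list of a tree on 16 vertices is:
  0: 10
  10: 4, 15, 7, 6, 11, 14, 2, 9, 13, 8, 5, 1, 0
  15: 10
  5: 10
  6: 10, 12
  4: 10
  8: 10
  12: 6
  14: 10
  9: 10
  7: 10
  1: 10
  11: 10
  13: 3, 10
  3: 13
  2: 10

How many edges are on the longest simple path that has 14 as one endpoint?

The node farthest from 14 is 12 (3 also at distance 3), via 14 – 10 – 6 – 12 — 3 edges.

3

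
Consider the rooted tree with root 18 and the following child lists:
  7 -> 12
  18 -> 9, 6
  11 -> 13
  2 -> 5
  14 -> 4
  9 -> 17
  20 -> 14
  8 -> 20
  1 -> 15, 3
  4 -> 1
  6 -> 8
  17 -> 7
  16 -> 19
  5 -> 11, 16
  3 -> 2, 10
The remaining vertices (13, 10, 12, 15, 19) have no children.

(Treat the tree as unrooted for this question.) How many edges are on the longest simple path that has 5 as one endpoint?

13

The node farthest from 5 is 12, via 5–2–3–1–4–14–20–8–6–18–9–17–7–12 — 13 edges.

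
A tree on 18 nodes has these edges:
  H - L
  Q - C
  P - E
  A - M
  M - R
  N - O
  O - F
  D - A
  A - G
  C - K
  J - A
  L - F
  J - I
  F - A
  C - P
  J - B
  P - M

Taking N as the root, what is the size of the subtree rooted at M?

7

The subtree rooted at M contains: M, P, R, C, E, Q, K — 7 nodes.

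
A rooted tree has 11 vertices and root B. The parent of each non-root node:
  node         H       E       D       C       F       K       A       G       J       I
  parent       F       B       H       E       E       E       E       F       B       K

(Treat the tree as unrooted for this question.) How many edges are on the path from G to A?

The path is G–F–E–A, which has 3 edges.

3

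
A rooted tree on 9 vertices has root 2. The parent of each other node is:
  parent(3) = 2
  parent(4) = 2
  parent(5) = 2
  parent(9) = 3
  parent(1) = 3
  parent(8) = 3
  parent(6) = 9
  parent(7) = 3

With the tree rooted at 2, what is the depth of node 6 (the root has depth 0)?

3

Climbing from 6 to the root: 6 → 9 → 3 → 2. That's 3 steps.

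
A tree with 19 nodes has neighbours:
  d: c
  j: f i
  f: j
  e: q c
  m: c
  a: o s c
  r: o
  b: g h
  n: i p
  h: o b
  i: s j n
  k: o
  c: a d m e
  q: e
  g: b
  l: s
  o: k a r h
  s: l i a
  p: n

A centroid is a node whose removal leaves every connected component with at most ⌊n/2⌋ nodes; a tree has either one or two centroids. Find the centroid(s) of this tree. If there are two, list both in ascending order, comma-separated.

Delete a: the remaining components have sizes 7, 6, 5. Max 7 ≤ 9, so a is a centroid.
Every other node leaves some component of size > 9, so the centroid is unique.

a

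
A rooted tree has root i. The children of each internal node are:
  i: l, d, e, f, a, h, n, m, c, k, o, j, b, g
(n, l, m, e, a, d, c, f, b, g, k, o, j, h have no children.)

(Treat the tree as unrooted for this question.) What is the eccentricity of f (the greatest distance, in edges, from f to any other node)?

The node farthest from f is k (b, m, h, n, j, g, c, d, e, l, o, a also at distance 2), via f – i – k — 2 edges.

2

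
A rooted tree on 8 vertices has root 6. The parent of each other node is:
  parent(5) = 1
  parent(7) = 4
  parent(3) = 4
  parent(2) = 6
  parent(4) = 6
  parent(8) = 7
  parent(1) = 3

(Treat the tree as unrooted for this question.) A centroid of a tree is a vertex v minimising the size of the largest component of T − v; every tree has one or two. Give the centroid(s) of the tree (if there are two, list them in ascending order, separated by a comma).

4

If 4 is removed the pieces have sizes 3, 2, 2, all ≤ ⌊8/2⌋ = 4.
Every other node leaves some component of size > 4, so the centroid is unique.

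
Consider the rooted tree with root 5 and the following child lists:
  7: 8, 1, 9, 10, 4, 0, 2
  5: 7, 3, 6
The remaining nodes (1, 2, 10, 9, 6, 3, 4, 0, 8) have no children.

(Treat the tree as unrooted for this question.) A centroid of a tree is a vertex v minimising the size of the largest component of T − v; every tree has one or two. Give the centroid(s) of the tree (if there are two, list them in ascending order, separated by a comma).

7

Removing 7 splits the tree into components of sizes 3, 1, 1, 1, 1, 1, 1, 1; the largest is 3 ≤ ⌊11/2⌋ = 5.
No neighbour of 7 does as well, so 7 is the unique centroid.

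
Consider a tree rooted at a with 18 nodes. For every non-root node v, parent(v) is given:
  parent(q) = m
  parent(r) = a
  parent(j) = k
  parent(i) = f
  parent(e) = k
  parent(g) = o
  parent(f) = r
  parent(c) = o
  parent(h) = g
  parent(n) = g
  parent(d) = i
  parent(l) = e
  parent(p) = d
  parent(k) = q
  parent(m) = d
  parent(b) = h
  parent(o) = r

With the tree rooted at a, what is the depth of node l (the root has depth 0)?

Path from a to l: a – r – f – i – d – m – q – k – e – l, which has 9 edges.

9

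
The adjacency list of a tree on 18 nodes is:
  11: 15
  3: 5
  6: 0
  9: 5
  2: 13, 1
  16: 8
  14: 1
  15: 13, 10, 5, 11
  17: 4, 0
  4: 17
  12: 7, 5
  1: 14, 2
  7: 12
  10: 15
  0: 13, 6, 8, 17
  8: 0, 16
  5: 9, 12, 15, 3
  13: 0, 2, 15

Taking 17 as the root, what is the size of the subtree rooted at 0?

16

Descendants of 0 (including itself): 0, 13, 8, 6, 15, 2, 16, 5, 11, 10, 1, 12, 9, 3, 14, 7. That's 16.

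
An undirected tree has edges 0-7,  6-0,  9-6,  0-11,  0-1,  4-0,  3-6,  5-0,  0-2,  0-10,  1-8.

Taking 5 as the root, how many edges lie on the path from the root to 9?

3

Climbing from 9 to the root: 9 → 6 → 0 → 5. That's 3 steps.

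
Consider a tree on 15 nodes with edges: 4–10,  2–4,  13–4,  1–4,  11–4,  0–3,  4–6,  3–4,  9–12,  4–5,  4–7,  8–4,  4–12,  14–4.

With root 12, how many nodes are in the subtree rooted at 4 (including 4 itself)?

13

4's subtree: {4, 8, 3, 11, 6, 13, 14, 10, 1, 2, 7, 5, 0}, size 13.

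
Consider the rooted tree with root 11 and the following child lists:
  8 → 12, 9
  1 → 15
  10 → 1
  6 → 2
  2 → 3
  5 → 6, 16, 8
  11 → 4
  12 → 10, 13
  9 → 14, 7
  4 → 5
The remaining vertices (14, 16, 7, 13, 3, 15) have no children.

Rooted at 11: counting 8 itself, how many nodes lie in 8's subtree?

9

The subtree rooted at 8 contains: 8, 12, 9, 13, 10, 7, 14, 1, 15 — 9 nodes.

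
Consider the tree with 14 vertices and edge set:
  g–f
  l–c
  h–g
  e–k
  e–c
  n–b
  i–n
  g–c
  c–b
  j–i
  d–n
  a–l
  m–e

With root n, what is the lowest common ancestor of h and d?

Path h→root: h g c b n; path d→root: d n.
First common node: n.

n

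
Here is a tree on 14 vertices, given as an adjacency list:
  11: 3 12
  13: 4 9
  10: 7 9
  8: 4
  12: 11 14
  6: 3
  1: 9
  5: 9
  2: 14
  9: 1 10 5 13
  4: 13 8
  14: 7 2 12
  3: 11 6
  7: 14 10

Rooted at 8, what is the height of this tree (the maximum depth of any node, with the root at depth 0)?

6 sits deepest: 8–4–13–9–10–7–14–12–11–3–6 — 10 edges from the root.

10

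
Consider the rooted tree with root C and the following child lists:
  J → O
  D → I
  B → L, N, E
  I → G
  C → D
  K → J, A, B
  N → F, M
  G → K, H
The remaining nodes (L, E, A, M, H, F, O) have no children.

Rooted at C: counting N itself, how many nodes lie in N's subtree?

Descendants of N (including itself): N, F, M. That's 3.

3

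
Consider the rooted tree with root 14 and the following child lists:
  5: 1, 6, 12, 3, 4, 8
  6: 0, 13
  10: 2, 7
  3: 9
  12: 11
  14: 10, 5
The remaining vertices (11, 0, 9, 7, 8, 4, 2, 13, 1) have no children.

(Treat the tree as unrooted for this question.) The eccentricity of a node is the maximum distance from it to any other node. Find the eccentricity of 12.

Distances from 12 peak at 4, attained at 7 (2 also at distance 4).
12-5-14-10-7

4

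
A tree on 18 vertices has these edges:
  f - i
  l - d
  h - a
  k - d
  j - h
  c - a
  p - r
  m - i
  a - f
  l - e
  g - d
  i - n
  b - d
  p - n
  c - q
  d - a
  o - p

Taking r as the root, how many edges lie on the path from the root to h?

Climbing from h to the root: h → a → f → i → n → p → r. That's 6 steps.

6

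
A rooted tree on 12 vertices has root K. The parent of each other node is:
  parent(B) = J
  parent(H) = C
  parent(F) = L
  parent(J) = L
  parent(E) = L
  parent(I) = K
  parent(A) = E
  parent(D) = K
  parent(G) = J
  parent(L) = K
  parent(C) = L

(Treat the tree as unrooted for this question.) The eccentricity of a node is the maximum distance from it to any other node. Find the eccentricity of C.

3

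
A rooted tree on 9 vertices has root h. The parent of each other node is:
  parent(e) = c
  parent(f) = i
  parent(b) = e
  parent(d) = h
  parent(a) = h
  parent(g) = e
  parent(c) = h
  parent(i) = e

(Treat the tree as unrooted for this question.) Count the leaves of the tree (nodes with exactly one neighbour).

5

Degree-1 nodes: a, b, d, f, g — 5 of them.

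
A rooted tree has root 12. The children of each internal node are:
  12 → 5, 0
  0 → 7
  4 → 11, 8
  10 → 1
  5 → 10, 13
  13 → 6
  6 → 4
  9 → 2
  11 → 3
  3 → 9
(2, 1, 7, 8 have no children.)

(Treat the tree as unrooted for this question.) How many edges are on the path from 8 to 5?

8 - 4 - 6 - 13 - 5: 4 edges.

4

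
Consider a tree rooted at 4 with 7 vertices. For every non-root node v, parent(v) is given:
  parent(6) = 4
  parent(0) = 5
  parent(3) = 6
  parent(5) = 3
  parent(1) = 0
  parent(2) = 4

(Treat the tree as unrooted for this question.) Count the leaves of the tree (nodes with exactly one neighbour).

2

The leaves are 1, 2.
That is 2 leaves.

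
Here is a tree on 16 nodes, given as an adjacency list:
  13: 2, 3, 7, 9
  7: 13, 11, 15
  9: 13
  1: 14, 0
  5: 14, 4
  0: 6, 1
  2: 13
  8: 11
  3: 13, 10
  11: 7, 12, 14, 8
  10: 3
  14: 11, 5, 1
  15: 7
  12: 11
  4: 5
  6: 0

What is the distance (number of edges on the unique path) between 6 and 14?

3

6 - 0 - 1 - 14: 3 edges.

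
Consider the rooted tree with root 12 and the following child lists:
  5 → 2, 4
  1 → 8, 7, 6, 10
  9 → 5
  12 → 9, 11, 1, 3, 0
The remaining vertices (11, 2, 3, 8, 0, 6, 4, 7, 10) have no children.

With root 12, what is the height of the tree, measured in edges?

The longest root-to-leaf path is 12 – 9 – 5 – 4 (3 edges).

3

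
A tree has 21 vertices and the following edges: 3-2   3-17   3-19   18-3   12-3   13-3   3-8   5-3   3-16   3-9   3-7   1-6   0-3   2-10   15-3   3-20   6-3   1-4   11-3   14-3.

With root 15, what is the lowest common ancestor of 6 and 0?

Ancestors of 6 (toward the root): 6, 3, 15.
Ancestors of 0: 0, 3, 15.
The deepest node appearing in both lists is 3.

3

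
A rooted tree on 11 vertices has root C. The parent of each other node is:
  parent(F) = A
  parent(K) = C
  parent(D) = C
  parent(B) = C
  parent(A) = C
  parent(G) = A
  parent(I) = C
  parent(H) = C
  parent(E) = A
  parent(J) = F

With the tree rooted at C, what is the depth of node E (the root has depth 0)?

C–A–E — 2 edges.

2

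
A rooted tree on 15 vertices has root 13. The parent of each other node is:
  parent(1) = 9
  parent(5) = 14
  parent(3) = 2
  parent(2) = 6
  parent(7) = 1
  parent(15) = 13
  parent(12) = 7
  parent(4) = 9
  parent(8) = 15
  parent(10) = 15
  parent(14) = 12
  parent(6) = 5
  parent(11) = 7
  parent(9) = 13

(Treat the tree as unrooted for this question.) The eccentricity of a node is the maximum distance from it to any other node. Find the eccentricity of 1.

7

The node farthest from 1 is 3, via 1-7-12-14-5-6-2-3 — 7 edges.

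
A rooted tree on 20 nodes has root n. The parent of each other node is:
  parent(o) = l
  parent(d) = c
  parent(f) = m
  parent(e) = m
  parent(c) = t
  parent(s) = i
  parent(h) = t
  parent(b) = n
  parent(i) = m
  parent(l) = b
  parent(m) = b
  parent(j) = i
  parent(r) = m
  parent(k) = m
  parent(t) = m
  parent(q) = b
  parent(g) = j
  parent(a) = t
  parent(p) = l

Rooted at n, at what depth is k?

3

Path from n to k: n → b → m → k, which has 3 edges.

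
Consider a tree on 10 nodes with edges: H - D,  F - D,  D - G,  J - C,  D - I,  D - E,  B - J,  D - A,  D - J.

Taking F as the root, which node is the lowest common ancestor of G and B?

Ancestors of G (toward the root): G, D, F.
Ancestors of B: B, J, D, F.
The deepest node appearing in both lists is D.

D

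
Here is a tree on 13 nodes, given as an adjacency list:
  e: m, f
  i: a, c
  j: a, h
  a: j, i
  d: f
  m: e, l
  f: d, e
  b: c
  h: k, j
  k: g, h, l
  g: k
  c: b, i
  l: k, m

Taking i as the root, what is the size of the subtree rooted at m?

4

m's subtree: {m, e, f, d}, size 4.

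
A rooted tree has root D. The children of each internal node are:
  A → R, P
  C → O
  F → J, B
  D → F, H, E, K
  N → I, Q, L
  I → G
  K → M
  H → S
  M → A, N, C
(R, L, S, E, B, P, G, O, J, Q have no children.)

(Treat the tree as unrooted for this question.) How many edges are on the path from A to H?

4

A - M - K - D - H: 4 edges.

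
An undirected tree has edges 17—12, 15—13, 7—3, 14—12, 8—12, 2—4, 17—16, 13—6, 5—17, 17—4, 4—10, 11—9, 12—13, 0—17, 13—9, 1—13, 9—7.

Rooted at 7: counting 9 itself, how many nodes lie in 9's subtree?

16

The subtree rooted at 9 contains: 9, 13, 11, 12, 1, 6, 15, 17, 14, 8, 4, 16, 0, 5, 10, 2 — 16 nodes.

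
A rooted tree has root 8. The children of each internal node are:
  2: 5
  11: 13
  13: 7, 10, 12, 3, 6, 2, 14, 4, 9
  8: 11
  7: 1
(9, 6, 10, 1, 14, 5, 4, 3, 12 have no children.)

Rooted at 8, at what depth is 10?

3

Climbing from 10 to the root: 10–13–11–8. That's 3 steps.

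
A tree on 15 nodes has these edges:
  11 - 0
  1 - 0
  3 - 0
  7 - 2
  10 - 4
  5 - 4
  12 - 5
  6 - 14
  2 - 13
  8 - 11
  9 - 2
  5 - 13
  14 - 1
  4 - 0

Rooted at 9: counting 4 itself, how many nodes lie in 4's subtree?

Descendants of 4 (including itself): 4, 0, 10, 11, 1, 3, 8, 14, 6. That's 9.

9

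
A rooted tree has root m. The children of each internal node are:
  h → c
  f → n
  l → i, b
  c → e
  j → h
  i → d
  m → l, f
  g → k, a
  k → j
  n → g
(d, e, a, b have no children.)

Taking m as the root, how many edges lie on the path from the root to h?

Climbing from h to the root: h – j – k – g – n – f – m. That's 6 steps.

6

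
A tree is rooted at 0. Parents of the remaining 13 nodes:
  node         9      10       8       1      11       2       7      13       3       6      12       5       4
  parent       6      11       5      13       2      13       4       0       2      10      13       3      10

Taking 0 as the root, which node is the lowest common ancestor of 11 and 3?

11's ancestor chain is 11, 2, 13, 0 and 3's is 3, 2, 13, 0; they first meet at 2.

2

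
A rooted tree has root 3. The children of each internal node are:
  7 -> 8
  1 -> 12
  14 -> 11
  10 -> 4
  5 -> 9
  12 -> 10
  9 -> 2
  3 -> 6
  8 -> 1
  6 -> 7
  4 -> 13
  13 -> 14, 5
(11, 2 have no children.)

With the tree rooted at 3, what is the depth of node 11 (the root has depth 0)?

Path from 3 to 11: 3 – 6 – 7 – 8 – 1 – 12 – 10 – 4 – 13 – 14 – 11, which has 10 edges.

10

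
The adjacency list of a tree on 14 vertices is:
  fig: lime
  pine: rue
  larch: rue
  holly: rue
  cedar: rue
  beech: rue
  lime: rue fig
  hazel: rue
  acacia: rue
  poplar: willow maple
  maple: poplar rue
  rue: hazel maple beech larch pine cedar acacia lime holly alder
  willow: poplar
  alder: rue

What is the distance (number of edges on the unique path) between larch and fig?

3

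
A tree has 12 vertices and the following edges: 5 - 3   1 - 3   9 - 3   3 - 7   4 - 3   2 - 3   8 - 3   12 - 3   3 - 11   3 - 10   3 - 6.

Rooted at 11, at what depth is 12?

2

Climbing from 12 to the root: 12–3–11. That's 2 steps.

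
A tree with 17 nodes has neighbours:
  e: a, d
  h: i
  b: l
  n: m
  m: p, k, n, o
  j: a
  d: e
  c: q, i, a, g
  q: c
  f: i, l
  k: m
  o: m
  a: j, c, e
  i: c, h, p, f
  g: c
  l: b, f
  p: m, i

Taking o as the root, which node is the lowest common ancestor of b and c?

b's ancestor chain is b, l, f, i, p, m, o and c's is c, i, p, m, o; they first meet at i.

i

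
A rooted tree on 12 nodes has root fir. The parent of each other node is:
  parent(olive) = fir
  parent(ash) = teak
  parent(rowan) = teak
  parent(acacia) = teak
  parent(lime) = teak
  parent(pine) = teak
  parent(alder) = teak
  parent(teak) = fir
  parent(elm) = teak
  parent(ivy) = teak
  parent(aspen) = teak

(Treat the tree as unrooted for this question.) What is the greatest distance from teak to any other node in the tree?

A farthest node from teak is olive.
The path teak–fir–olive has 2 edges.

2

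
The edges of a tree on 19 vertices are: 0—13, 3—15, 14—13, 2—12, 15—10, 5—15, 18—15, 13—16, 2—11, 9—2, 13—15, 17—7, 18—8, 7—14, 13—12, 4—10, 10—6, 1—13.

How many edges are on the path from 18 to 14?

18 - 15 - 13 - 14: 3 edges.

3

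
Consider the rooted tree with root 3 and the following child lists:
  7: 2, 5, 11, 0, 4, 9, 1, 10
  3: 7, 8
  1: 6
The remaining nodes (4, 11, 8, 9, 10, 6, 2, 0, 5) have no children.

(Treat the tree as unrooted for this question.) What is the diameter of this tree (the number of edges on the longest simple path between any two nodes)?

A longest path is 8-3-7-1-6, with 4 edges.

4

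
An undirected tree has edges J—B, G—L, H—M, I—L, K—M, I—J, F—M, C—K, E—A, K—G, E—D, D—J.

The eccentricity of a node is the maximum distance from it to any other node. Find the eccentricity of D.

7

The node farthest from D is F (H also at distance 7), via D-J-I-L-G-K-M-F — 7 edges.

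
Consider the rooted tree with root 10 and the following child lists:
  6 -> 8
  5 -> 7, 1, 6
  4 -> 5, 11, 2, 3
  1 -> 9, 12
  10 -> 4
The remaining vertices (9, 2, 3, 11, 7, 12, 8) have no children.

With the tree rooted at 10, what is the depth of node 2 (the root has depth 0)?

10 – 4 – 2 — 2 edges.

2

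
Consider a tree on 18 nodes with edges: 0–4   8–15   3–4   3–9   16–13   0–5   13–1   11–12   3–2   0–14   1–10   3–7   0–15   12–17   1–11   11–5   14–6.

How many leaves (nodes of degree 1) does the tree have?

The leaves are 2, 6, 7, 8, 9, 10, 16, 17.
That is 8 leaves.

8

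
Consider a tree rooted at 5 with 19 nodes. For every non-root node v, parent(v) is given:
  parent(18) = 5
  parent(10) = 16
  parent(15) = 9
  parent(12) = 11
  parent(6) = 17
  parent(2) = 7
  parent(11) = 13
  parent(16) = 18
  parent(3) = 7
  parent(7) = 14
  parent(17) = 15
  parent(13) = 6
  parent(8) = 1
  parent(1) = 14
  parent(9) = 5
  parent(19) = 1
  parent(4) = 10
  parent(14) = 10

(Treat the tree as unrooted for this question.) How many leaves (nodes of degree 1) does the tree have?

6

Degree-1 nodes: 2, 3, 4, 8, 12, 19 — 6 of them.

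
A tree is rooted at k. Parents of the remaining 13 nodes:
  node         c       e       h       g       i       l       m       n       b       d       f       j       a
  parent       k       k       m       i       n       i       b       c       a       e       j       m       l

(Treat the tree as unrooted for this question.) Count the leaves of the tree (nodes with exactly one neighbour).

The leaves are d, f, g, h.
That is 4 leaves.

4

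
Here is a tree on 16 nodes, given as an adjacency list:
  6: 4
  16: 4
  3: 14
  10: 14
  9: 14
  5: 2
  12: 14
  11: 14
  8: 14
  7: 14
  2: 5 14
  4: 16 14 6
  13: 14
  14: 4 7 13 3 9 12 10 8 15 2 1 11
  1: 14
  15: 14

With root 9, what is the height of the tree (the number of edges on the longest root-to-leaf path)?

3

The longest root-to-leaf path is 9 – 14 – 4 – 6 (3 edges).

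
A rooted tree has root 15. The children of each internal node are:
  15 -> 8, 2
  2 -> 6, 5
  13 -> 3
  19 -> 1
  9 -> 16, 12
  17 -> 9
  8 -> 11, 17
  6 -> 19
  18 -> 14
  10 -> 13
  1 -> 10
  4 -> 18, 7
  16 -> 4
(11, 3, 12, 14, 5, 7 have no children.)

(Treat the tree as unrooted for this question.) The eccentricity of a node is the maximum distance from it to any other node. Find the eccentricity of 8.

Distances from 8 peak at 8, attained at 3.
8-15-2-6-19-1-10-13-3

8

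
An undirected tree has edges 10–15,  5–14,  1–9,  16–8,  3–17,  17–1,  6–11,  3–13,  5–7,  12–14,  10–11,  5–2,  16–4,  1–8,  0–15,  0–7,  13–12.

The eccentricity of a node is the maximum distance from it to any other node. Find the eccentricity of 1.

12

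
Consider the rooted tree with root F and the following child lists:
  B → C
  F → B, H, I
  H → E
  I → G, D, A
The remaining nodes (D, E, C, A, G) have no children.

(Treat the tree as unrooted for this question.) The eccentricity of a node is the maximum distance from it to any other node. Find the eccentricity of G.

4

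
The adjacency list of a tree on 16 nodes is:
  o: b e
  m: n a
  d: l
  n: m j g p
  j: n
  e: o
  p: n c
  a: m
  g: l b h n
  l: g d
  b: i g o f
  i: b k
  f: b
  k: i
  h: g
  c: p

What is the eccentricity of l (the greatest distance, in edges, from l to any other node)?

4

The node farthest from l is c (e, a, k also at distance 4), via l–g–n–p–c — 4 edges.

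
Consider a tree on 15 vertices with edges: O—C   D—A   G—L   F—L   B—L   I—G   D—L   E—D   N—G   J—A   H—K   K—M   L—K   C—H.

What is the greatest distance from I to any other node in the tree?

6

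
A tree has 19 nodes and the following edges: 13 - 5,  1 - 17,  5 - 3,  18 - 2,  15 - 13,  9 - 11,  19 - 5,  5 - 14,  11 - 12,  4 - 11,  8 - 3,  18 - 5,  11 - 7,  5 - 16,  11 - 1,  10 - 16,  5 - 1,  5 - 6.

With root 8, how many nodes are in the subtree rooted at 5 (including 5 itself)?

The subtree rooted at 5 contains: 5, 14, 18, 1, 13, 16, 19, 6, 2, 17, 11, 15, 10, 9, 7, 4, 12 — 17 nodes.

17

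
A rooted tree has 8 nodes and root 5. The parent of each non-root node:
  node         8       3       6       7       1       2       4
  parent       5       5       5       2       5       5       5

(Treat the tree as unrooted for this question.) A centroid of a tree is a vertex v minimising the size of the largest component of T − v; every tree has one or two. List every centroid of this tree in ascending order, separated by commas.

5

Delete 5: the remaining components have sizes 2, 1, 1, 1, 1, 1. Max 2 ≤ 4, so 5 is a centroid.
No neighbour of 5 does as well, so 5 is the unique centroid.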